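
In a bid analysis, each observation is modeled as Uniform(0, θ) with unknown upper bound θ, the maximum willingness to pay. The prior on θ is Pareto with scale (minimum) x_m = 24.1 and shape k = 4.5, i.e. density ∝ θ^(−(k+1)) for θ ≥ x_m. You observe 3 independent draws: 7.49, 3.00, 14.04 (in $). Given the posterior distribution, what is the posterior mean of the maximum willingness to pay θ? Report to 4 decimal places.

A Pareto(scale x_m, shape k) prior on the upper bound θ of Uniform(0, θ) is conjugate: posterior is Pareto(max(x_m, max xᵢ), k + n).
Sample maximum = 14.04; prior scale x_m = 24.1 → posterior scale = max = 24.10.
Posterior shape = 4.5 + 3 = 7.5.
E[θ|data] = k·x_m/(k−1) = 7.5·24.10/6.5 = 27.8077.

27.8077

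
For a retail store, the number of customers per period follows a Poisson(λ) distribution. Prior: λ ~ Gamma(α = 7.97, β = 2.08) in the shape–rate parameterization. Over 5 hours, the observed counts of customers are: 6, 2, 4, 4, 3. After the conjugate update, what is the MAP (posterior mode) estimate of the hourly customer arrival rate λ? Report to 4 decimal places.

With a Gamma(shape α, rate β) prior, the Poisson likelihood is conjugate: the posterior is Gamma(α + ΣXᵢ, β + n).
Sum of counts S = 19 over n = 5 hours.
Posterior: Gamma(α+S, β+n) = Gamma(7.97+19, 2.08+5) = Gamma(26.97, 7.08).
Mode of Gamma(α,β) for α≥1 is (α−1)/β = 25.97/7.08 = 3.6681.

3.6681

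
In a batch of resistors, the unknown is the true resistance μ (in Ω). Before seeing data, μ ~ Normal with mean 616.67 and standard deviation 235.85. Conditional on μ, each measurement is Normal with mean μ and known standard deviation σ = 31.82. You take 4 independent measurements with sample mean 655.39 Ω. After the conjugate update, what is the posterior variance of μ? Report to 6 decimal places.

251.981433

For Normal data with known variance σ², a Normal(μ₀, σ₀²) prior on μ is conjugate. Posterior precision = 1/σ₀² + n/σ²; posterior mean is the precision-weighted average of μ₀ and x̄.
σ₀² = 235.85² = 55625.2225, σ² = 31.82² = 1012.5124; σ² + n·σ₀² = 1012.5124 + 4·55625.2225 = 223513.4024.
Posterior precision = 1/σ₀² + n/σ² = 1/55625.2225 + 4/1012.5124 = (σ² + n·σ₀²)/(σ₀²σ²) = 223513.4024/(55625.2225·1012.5124); posterior variance σₙ² = σ₀²σ²/(σ² + n·σ₀²) = 55625.2225·1012.5124/223513.4024 = 251.981433.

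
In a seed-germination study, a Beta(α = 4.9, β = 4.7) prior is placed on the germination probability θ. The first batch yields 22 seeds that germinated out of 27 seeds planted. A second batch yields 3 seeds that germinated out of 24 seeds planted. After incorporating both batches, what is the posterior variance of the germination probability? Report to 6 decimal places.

0.004058

The Beta prior is conjugate to a Binomial/Bernoulli likelihood; the update adds successes to α and failures to β.
After batch 1: Beta(4.9+22, 4.7+5) = Beta(26.9, 9.7).
After batch 2: Beta(26.9+3, 9.7+21) = Beta(29.9, 30.7).
Var = αβ/((α+β)²(α+β+1)) = 29.9·30.7/(60.6²·61.6) = 0.004058.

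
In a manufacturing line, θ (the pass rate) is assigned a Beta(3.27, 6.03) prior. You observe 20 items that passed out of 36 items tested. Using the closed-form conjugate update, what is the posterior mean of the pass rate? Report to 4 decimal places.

0.5137

The Beta prior is conjugate to a Binomial/Bernoulli likelihood; the update adds successes to α and failures to β.
Posterior: Beta(α+k, β+n−k) = Beta(3.27+20, 6.03+16) = Beta(23.27, 22.03).
Posterior mean = α/(α+β) = 23.27/45.30 = 0.5137.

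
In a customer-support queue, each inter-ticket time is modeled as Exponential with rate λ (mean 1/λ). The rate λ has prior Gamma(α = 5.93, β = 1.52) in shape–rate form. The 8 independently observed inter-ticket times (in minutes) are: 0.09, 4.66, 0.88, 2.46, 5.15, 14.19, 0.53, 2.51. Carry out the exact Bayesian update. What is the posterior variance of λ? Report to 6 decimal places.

With a Gamma(shape α, rate β) prior on the exponential rate λ, the posterior after n observations with total T = Σxᵢ is Gamma(α+n, β+T).
Sum of observations T = 30.47 minutes; n = 8.
Posterior: Gamma(5.93+8, 1.52+30.47) = Gamma(13.93, 31.99).
Var = α/β² = 0.013612.

0.013612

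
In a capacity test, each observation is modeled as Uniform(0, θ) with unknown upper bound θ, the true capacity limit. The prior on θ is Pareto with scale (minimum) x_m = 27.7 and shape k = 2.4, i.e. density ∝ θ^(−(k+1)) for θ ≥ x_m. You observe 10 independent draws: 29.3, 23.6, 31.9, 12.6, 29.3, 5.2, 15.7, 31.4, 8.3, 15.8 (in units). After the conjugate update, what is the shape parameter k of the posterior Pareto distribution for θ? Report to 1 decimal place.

A Pareto(scale x_m, shape k) prior on the upper bound θ of Uniform(0, θ) is conjugate: posterior is Pareto(max(x_m, max xᵢ), k + n).
Sample maximum = 31.9; prior scale x_m = 27.7 → posterior scale = max = 31.9.
Posterior shape = 2.4 + 10 = 12.4.
Posterior shape k = 12.4.

12.4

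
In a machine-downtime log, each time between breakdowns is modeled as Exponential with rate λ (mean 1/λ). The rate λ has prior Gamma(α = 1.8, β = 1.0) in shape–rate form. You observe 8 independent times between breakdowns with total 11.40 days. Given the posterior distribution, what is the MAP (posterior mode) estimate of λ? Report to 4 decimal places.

0.7097

With a Gamma(shape α, rate β) prior on the exponential rate λ, the posterior after n observations with total T = Σxᵢ is Gamma(α+n, β+T).
Posterior: Gamma(1.8+8, 1.0+11.40) = Gamma(9.8, 12.40).
Mode = (α−1)/β = 0.7097.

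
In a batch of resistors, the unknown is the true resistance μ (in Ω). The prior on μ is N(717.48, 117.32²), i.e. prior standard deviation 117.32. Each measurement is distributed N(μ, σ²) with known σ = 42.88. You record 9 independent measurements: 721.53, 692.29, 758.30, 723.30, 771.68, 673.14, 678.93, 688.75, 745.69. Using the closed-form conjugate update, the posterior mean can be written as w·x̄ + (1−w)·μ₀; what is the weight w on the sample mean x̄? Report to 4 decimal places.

For Normal data with known variance σ², a Normal(μ₀, σ₀²) prior on μ is conjugate. Posterior precision = 1/σ₀² + n/σ²; posterior mean is the precision-weighted average of μ₀ and x̄.
σ₀² = 117.32² = 13763.9824, σ² = 42.88² = 1838.6944. Prior precision 1/σ₀² = 1/13763.9824; data precision n/σ² = 9/1838.6944.
w = (n/σ²)/(1/σ₀² + n/σ²) = n·σ₀²/(σ² + n·σ₀²) = 9·13763.9824/(1838.6944 + 9·13763.9824) = 123875.8416/125714.536 = 0.9854.

0.9854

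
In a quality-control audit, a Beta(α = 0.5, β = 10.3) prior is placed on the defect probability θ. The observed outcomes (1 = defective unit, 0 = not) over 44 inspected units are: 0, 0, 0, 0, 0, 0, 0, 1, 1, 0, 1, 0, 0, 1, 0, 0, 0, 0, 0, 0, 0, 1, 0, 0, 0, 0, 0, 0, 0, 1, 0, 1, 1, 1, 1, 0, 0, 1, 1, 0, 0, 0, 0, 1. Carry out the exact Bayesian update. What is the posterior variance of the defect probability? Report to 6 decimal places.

The Beta prior is conjugate to a Binomial/Bernoulli likelihood; the update adds successes to α and failures to β.
Posterior: Beta(α+k, β+n−k) = Beta(0.5+13, 10.3+31) = Beta(13.5, 41.3).
Var = αβ/((α+β)²(α+β+1)) = 13.5·41.3/(54.8²·55.8) = 0.003327.

0.003327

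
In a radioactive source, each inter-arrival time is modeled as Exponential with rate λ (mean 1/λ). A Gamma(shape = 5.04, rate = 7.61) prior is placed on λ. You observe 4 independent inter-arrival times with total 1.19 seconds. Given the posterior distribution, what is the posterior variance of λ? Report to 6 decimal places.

0.116736

With a Gamma(shape α, rate β) prior on the exponential rate λ, the posterior after n observations with total T = Σxᵢ is Gamma(α+n, β+T).
Posterior: Gamma(5.04+4, 7.61+1.19) = Gamma(9.04, 8.80).
Var = α/β² = 0.116736.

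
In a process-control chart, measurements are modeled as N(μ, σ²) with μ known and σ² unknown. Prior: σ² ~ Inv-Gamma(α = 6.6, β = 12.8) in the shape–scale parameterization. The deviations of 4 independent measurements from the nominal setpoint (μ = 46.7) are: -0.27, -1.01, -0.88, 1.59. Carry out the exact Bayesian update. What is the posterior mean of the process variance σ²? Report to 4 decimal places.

With known mean μ and an Inverse-Gamma(α, β) prior on σ², the Normal likelihood is conjugate: posterior is Inv-Gamma(α + n/2, β + Σ(xᵢ−μ)²/2).
Σ(xᵢ−μ)² = (-0.27)² + (-1.01)² + (-0.88)² + (1.59)² = 4.3955.
Posterior: Inv-Gamma(6.6 + 4/2, 12.8 + 4.3955/2) = Inv-Gamma(8.60, 14.99775).
E[σ²|data] = β/(α−1) = 14.99775/7.60 = 1.9734.

1.9734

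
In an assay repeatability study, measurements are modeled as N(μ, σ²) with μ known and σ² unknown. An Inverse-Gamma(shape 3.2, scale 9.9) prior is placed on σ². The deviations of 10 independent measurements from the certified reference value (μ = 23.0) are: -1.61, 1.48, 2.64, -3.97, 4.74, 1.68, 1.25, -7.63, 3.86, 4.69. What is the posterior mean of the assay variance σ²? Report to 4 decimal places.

11.7554

With known mean μ and an Inverse-Gamma(α, β) prior on σ², the Normal likelihood is conjugate: posterior is Inv-Gamma(α + n/2, β + Σ(xᵢ−μ)²/2).
Σ(xᵢ−μ)² = (-1.61)² + (1.48)² + (2.64)² + (-3.97)² + (4.74)² + (1.68)² + (1.25)² + (-7.63)² + (3.86)² + (4.69)² = 149.4781.
Posterior: Inv-Gamma(3.2 + 10/2, 9.9 + 149.4781/2) = Inv-Gamma(8.20, 84.63905).
E[σ²|data] = β/(α−1) = 84.63905/7.20 = 11.7554.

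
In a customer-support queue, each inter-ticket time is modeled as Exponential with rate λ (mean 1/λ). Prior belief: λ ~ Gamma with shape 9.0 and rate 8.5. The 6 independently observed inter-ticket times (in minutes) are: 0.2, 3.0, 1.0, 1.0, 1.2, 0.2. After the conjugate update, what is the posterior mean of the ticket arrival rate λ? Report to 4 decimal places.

With a Gamma(shape α, rate β) prior on the exponential rate λ, the posterior after n observations with total T = Σxᵢ is Gamma(α+n, β+T).
Sum of observations T = 6.6 minutes; n = 6.
Posterior: Gamma(9.0+6, 8.5+6.6) = Gamma(15.0, 15.1).
Posterior mean of λ = α/β = 15.0/15.1 = 0.9934.

0.9934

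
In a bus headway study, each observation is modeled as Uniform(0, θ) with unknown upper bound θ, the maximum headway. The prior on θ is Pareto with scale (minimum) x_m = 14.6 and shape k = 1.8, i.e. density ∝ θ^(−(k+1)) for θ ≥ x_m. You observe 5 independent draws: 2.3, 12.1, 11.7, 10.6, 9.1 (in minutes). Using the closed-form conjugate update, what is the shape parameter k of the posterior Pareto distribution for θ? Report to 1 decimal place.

6.8

A Pareto(scale x_m, shape k) prior on the upper bound θ of Uniform(0, θ) is conjugate: posterior is Pareto(max(x_m, max xᵢ), k + n).
Sample maximum = 12.1; prior scale x_m = 14.6 → posterior scale = max = 14.6.
Posterior shape = 1.8 + 5 = 6.8.
Posterior shape k = 6.8.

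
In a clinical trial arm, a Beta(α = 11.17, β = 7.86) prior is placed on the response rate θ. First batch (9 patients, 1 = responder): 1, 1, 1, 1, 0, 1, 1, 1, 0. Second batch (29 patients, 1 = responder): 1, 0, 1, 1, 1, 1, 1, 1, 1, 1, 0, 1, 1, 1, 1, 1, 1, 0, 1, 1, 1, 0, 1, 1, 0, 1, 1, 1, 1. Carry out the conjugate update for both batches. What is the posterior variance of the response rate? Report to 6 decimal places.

0.003320

The Beta prior is conjugate to a Binomial/Bernoulli likelihood; the update adds successes to α and failures to β.
After batch 1: Beta(11.17+7, 7.86+2) = Beta(18.17, 9.86).
After batch 2: Beta(18.17+24, 9.86+5) = Beta(42.17, 14.86).
Var = αβ/((α+β)²(α+β+1)) = 42.17·14.86/(57.03²·58.03) = 0.003320.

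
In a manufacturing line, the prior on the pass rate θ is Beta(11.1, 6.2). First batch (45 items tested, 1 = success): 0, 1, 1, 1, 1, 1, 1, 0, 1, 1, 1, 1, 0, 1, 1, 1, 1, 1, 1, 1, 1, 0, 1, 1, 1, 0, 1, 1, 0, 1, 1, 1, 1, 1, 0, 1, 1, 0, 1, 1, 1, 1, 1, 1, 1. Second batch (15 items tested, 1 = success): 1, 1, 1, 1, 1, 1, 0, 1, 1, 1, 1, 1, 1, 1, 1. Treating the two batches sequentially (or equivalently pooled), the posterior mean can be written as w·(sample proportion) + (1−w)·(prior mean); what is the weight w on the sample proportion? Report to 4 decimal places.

0.7762

The Beta prior is conjugate to a Binomial/Bernoulli likelihood; the update adds successes to α and failures to β.
Total number of items tested: n = 45 + 15 = 60.
Posterior mean = (α₀+k)/(α₀+β₀+n) = [n/(α₀+β₀+n)]·(k/n) + [(α₀+β₀)/(α₀+β₀+n)]·α₀/(α₀+β₀), so only n and the prior enter the weight.
The weight on the data is w = n/(α₀+β₀+n) = 60/(11.1+6.2+60) = 60/77.3 = 0.7762.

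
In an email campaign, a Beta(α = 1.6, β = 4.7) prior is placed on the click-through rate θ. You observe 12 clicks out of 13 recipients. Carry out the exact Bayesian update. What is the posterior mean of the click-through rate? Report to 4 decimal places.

0.7047

The Beta prior is conjugate to a Binomial/Bernoulli likelihood; the update adds successes to α and failures to β.
Posterior: Beta(α+k, β+n−k) = Beta(1.6+12, 4.7+1) = Beta(13.6, 5.7).
Posterior mean = α/(α+β) = 13.6/19.3 = 0.7047.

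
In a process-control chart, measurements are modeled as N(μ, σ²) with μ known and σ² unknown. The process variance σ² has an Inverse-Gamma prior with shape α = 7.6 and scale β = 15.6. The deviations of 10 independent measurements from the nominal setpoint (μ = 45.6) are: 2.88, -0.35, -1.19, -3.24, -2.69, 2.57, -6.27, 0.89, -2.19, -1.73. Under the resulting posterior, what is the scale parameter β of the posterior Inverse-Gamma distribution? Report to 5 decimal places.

56.63280

With known mean μ and an Inverse-Gamma(α, β) prior on σ², the Normal likelihood is conjugate: posterior is Inv-Gamma(α + n/2, β + Σ(xᵢ−μ)²/2).
Σ(xᵢ−μ)² = (2.88)² + (-0.35)² + (-1.19)² + (-3.24)² + (-2.69)² + (2.57)² + (-6.27)² + (0.89)² + (-2.19)² + (-1.73)² = 82.0656.
Posterior: Inv-Gamma(7.6 + 10/2, 15.6 + 82.0656/2) = Inv-Gamma(12.60, 56.63280).
Posterior β = 56.63280.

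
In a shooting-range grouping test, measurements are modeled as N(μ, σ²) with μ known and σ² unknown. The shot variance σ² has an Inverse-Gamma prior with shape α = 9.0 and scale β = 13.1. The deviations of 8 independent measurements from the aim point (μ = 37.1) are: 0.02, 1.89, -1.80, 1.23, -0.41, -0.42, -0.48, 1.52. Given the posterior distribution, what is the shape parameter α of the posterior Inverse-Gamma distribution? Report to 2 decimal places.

With known mean μ and an Inverse-Gamma(α, β) prior on σ², the Normal likelihood is conjugate: posterior is Inv-Gamma(α + n/2, β + Σ(xᵢ−μ)²/2).
Σ(xᵢ−μ)² = (0.02)² + (1.89)² + (-1.80)² + (1.23)² + (-0.41)² + (-0.42)² + (-0.48)² + (1.52)² = 11.2107.
Posterior: Inv-Gamma(9.0 + 8/2, 13.1 + 11.2107/2) = Inv-Gamma(13.00, 18.70535).
Posterior α = 13.00.

13.00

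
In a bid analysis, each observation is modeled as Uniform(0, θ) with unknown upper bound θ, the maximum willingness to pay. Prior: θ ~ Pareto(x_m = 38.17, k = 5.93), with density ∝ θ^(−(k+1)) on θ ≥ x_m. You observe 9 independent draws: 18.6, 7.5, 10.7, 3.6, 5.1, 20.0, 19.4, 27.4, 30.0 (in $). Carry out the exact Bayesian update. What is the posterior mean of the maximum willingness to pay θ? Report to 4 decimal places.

A Pareto(scale x_m, shape k) prior on the upper bound θ of Uniform(0, θ) is conjugate: posterior is Pareto(max(x_m, max xᵢ), k + n).
Sample maximum = 30.0; prior scale x_m = 38.17 → posterior scale = max = 38.17.
Posterior shape = 5.93 + 9 = 14.93.
E[θ|data] = k·x_m/(k−1) = 14.93·38.17/13.93 = 40.9101.

40.9101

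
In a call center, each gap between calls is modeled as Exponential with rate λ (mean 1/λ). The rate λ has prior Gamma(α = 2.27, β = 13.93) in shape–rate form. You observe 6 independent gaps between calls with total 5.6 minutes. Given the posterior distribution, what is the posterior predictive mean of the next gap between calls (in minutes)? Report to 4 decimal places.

2.6864

With a Gamma(shape α, rate β) prior on the exponential rate λ, the posterior after n observations with total T = Σxᵢ is Gamma(α+n, β+T).
Posterior: Gamma(2.27+6, 13.93+5.6) = Gamma(8.27, 19.53).
The predictive distribution for the next observation is Lomax; its mean is β/(α−1) = 19.53/7.27 = 2.6864.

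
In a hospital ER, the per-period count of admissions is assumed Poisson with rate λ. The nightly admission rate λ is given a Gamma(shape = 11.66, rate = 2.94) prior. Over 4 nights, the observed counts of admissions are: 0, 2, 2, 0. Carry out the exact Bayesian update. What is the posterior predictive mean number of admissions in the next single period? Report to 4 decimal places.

2.2565

With a Gamma(shape α, rate β) prior, the Poisson likelihood is conjugate: the posterior is Gamma(α + ΣXᵢ, β + n).
Sum of counts S = 4 over n = 4 nights.
Posterior: Gamma(α+S, β+n) = Gamma(11.66+4, 2.94+4) = Gamma(15.66, 6.94).
The predictive distribution for one future period is NegBinom with mean α/β = 2.2565.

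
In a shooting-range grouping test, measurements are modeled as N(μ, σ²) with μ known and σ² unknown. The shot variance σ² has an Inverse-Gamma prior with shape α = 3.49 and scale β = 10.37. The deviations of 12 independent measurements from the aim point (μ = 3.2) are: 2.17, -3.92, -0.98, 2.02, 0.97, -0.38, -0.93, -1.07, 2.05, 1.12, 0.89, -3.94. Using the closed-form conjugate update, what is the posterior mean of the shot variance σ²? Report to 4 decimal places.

4.1651

With known mean μ and an Inverse-Gamma(α, β) prior on σ², the Normal likelihood is conjugate: posterior is Inv-Gamma(α + n/2, β + Σ(xᵢ−μ)²/2).
Σ(xᵢ−μ)² = (2.17)² + (-3.92)² + (-0.98)² + (2.02)² + (0.97)² + (-0.38)² + (-0.93)² + (-1.07)² + (2.05)² + (1.12)² + (0.89)² + (-3.94)² = 49.9838.
Posterior: Inv-Gamma(3.49 + 12/2, 10.37 + 49.9838/2) = Inv-Gamma(9.49, 35.36190).
E[σ²|data] = β/(α−1) = 35.36190/8.49 = 4.1651.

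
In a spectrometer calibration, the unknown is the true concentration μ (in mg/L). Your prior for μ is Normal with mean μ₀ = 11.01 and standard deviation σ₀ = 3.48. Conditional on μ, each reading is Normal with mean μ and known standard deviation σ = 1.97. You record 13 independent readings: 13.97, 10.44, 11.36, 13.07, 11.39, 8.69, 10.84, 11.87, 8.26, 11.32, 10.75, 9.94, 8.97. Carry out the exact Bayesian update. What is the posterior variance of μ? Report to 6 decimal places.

For Normal data with known variance σ², a Normal(μ₀, σ₀²) prior on μ is conjugate. Posterior precision = 1/σ₀² + n/σ²; posterior mean is the precision-weighted average of μ₀ and x̄.
σ₀² = 3.48² = 12.1104, σ² = 1.97² = 3.8809; σ² + n·σ₀² = 3.8809 + 13·12.1104 = 161.3161.
Posterior precision = 1/σ₀² + n/σ² = 1/12.1104 + 13/3.8809 = (σ² + n·σ₀²)/(σ₀²σ²) = 161.3161/(12.1104·3.8809); posterior variance σₙ² = σ₀²σ²/(σ² + n·σ₀²) = 12.1104·3.8809/161.3161 = 0.291349.

0.291349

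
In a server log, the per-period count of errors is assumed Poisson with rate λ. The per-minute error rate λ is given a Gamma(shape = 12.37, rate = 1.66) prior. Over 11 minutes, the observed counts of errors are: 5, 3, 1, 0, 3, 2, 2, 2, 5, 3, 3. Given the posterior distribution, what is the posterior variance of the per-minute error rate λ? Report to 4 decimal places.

0.2581

With a Gamma(shape α, rate β) prior, the Poisson likelihood is conjugate: the posterior is Gamma(α + ΣXᵢ, β + n).
Sum of counts S = 29 over n = 11 minutes.
Posterior: Gamma(α+S, β+n) = Gamma(12.37+29, 1.66+11) = Gamma(41.37, 12.66).
Var = α/β² = 41.37/12.66² = 0.2581.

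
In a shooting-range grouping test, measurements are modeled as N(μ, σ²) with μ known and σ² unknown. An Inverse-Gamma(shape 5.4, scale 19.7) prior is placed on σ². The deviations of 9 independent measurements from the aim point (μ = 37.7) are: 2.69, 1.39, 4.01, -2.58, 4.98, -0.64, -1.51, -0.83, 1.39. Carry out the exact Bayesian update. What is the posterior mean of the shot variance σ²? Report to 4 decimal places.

With known mean μ and an Inverse-Gamma(α, β) prior on σ², the Normal likelihood is conjugate: posterior is Inv-Gamma(α + n/2, β + Σ(xᵢ−μ)²/2).
Σ(xᵢ−μ)² = (2.69)² + (1.39)² + (4.01)² + (-2.58)² + (4.98)² + (-0.64)² + (-1.51)² + (-0.83)² + (1.39)² = 62.0158.
Posterior: Inv-Gamma(5.4 + 9/2, 19.7 + 62.0158/2) = Inv-Gamma(9.90, 50.70790).
E[σ²|data] = β/(α−1) = 50.70790/8.90 = 5.6975.

5.6975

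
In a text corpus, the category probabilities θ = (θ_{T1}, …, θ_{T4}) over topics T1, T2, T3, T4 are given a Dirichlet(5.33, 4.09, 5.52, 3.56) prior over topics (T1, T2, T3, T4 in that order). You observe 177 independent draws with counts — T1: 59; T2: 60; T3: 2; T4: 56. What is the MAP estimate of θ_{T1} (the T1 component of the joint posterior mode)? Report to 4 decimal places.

0.3307

The Dirichlet prior is conjugate to the Multinomial likelihood: each posterior αⱼ = prior αⱼ + observed count nⱼ.
Posterior concentration: (64.33, 64.09, 7.52, 59.56), total = 195.50.
Joint mode component: (α_{T1}−1)/(Σα−K) = 63.33/191.50 = 0.3307.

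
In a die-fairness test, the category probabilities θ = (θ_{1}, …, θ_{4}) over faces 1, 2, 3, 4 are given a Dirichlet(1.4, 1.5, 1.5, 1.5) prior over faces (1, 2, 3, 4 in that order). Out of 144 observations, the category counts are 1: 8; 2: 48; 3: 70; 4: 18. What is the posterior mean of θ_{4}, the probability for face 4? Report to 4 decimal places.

The Dirichlet prior is conjugate to the Multinomial likelihood: each posterior αⱼ = prior αⱼ + observed count nⱼ.
Posterior concentration: (9.4, 49.5, 71.5, 19.5), total = 149.9.
E[θ_{4}|data] = α_{4}/Σα = 19.5/149.9 = 0.1301.

0.1301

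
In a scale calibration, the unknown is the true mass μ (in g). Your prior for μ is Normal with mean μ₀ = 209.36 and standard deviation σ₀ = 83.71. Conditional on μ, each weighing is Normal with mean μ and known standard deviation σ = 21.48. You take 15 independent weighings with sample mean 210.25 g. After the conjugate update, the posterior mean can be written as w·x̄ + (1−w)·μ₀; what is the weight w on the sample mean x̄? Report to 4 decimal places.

0.9956

For Normal data with known variance σ², a Normal(μ₀, σ₀²) prior on μ is conjugate. Posterior precision = 1/σ₀² + n/σ²; posterior mean is the precision-weighted average of μ₀ and x̄.
σ₀² = 83.71² = 7007.3641, σ² = 21.48² = 461.3904. Prior precision 1/σ₀² = 1/7007.3641; data precision n/σ² = 15/461.3904.
w = (n/σ²)/(1/σ₀² + n/σ²) = n·σ₀²/(σ² + n·σ₀²) = 15·7007.3641/(461.3904 + 15·7007.3641) = 105110.4615/105571.8519 = 0.9956.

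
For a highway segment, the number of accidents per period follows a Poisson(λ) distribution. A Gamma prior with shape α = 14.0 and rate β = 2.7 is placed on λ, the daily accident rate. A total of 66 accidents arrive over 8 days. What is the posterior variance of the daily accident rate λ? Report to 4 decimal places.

With a Gamma(shape α, rate β) prior, the Poisson likelihood is conjugate: the posterior is Gamma(α + ΣXᵢ, β + n).
Posterior: Gamma(α+S, β+n) = Gamma(14.0+66, 2.7+8) = Gamma(80.0, 10.7).
Var = α/β² = 80.0/10.7² = 0.6988.

0.6988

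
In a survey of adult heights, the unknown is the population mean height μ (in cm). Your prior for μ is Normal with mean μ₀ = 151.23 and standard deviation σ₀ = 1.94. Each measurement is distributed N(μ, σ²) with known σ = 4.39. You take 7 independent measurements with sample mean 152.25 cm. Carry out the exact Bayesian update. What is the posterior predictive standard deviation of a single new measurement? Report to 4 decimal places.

For Normal data with known variance σ², a Normal(μ₀, σ₀²) prior on μ is conjugate. Posterior precision = 1/σ₀² + n/σ²; posterior mean is the precision-weighted average of μ₀ and x̄.
σ₀² = 1.94² = 3.7636, σ² = 4.39² = 19.2721; σ² + n·σ₀² = 19.2721 + 7·3.7636 = 45.6173.
Posterior precision = 1/σ₀² + n/σ² = 1/3.7636 + 7/19.2721 = (σ² + n·σ₀²)/(σ₀²σ²) = 45.6173/(3.7636·19.2721); posterior variance σₙ² = σ₀²σ²/(σ² + n·σ₀²) = 3.7636·19.2721/45.6173 = 1.590021.
Predictive variance for one new observation = σₙ² + σ² = 3.7636·19.2721/45.6173 + 19.2721 = σ²·(σ₀² + 45.6173)/45.6173 = 19.2721·49.3809/45.6173 = 20.862121; SD = √(19.2721·49.3809/45.6173) = 4.5675.

4.5675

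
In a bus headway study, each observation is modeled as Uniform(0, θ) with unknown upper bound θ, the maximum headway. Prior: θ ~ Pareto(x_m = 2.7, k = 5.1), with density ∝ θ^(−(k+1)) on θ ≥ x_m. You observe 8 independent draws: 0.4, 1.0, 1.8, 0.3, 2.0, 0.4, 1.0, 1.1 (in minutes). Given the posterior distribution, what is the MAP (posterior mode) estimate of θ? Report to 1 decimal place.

A Pareto(scale x_m, shape k) prior on the upper bound θ of Uniform(0, θ) is conjugate: posterior is Pareto(max(x_m, max xᵢ), k + n).
Sample maximum = 2.0; prior scale x_m = 2.7 → posterior scale = max = 2.7.
Posterior shape = 5.1 + 8 = 13.1.
The Pareto density is decreasing on [x_m, ∞), so the mode is x_m = 2.7.

2.7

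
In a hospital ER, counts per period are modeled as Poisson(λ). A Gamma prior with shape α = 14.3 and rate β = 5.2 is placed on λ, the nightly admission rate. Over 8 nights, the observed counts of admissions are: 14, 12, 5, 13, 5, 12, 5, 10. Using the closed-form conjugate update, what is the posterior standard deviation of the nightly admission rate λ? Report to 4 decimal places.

With a Gamma(shape α, rate β) prior, the Poisson likelihood is conjugate: the posterior is Gamma(α + ΣXᵢ, β + n).
Sum of counts S = 76 over n = 8 nights.
Posterior: Gamma(α+S, β+n) = Gamma(14.3+76, 5.2+8) = Gamma(90.3, 13.2).
SD = √α/β = √90.3/13.2 = 0.7199.

0.7199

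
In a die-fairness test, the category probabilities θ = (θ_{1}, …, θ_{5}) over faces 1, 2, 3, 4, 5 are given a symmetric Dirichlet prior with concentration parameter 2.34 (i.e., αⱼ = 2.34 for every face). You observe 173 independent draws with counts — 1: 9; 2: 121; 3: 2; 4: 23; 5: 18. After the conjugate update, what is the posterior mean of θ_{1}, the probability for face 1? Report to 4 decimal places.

The Dirichlet prior is conjugate to the Multinomial likelihood: each posterior αⱼ = prior αⱼ + observed count nⱼ.
Posterior concentration: (11.34, 123.34, 4.34, 25.34, 20.34), total = 184.70.
E[θ_{1}|data] = α_{1}/Σα = 11.34/184.70 = 0.0614.

0.0614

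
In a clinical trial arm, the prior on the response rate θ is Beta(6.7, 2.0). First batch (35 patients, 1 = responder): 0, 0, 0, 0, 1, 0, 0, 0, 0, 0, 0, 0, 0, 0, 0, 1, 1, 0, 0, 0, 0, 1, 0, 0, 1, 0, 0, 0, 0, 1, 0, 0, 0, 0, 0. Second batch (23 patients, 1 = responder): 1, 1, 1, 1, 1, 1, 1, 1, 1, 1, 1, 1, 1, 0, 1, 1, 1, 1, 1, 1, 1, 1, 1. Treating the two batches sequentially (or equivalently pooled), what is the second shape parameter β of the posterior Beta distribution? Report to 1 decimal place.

32.0

The Beta prior is conjugate to a Binomial/Bernoulli likelihood; the update adds successes to α and failures to β.
After batch 1: Beta(6.7+6, 2.0+29) = Beta(12.7, 31.0).
After batch 2: Beta(12.7+22, 31.0+1) = Beta(34.7, 32.0).
Posterior β = 32.0.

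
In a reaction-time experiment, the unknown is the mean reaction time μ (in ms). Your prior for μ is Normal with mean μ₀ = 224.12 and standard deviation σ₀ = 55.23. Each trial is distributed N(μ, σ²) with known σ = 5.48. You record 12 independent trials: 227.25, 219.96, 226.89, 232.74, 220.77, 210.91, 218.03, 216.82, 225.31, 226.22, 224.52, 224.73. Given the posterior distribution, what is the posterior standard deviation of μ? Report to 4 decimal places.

1.5813

For Normal data with known variance σ², a Normal(μ₀, σ₀²) prior on μ is conjugate. Posterior precision = 1/σ₀² + n/σ²; posterior mean is the precision-weighted average of μ₀ and x̄.
σ₀² = 55.23² = 3050.3529, σ² = 5.48² = 30.0304; σ² + n·σ₀² = 30.0304 + 12·3050.3529 = 36634.2652.
Posterior precision = 1/σ₀² + n/σ² = 1/3050.3529 + 12/30.0304 = (σ² + n·σ₀²)/(σ₀²σ²) = 36634.2652/(3050.3529·30.0304); posterior variance σₙ² = σ₀²σ²/(σ² + n·σ₀²) = 3050.3529·30.0304/36634.2652 = 2.500482.
Posterior SD = √σₙ² = √(3050.3529·30.0304/36634.2652) = 1.5813.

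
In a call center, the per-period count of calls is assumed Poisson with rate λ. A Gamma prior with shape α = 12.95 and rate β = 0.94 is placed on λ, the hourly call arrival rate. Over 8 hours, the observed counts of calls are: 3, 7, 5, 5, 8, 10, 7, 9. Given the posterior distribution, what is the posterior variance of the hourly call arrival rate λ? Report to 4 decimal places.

0.8377

With a Gamma(shape α, rate β) prior, the Poisson likelihood is conjugate: the posterior is Gamma(α + ΣXᵢ, β + n).
Sum of counts S = 54 over n = 8 hours.
Posterior: Gamma(α+S, β+n) = Gamma(12.95+54, 0.94+8) = Gamma(66.95, 8.94).
Var = α/β² = 66.95/8.94² = 0.8377.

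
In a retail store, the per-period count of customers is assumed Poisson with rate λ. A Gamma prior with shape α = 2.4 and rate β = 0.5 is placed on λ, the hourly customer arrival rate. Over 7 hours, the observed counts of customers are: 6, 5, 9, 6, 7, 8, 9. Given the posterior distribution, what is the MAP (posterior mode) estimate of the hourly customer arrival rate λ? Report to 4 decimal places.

With a Gamma(shape α, rate β) prior, the Poisson likelihood is conjugate: the posterior is Gamma(α + ΣXᵢ, β + n).
Sum of counts S = 50 over n = 7 hours.
Posterior: Gamma(α+S, β+n) = Gamma(2.4+50, 0.5+7) = Gamma(52.4, 7.5).
Mode of Gamma(α,β) for α≥1 is (α−1)/β = 51.4/7.5 = 6.8533.

6.8533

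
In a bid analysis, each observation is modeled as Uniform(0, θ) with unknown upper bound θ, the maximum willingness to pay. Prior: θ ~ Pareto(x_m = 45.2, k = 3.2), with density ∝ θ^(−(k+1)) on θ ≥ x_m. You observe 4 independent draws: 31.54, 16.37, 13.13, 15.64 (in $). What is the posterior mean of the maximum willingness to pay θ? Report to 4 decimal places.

A Pareto(scale x_m, shape k) prior on the upper bound θ of Uniform(0, θ) is conjugate: posterior is Pareto(max(x_m, max xᵢ), k + n).
Sample maximum = 31.54; prior scale x_m = 45.2 → posterior scale = max = 45.20.
Posterior shape = 3.2 + 4 = 7.2.
E[θ|data] = k·x_m/(k−1) = 7.2·45.20/6.2 = 52.4903.

52.4903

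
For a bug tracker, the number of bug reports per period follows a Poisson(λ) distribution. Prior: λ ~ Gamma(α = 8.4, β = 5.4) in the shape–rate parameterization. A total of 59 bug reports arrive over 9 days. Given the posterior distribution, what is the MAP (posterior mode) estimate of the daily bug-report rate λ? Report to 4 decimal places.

4.6111

With a Gamma(shape α, rate β) prior, the Poisson likelihood is conjugate: the posterior is Gamma(α + ΣXᵢ, β + n).
Posterior: Gamma(α+S, β+n) = Gamma(8.4+59, 5.4+9) = Gamma(67.4, 14.4).
Mode of Gamma(α,β) for α≥1 is (α−1)/β = 66.4/14.4 = 4.6111.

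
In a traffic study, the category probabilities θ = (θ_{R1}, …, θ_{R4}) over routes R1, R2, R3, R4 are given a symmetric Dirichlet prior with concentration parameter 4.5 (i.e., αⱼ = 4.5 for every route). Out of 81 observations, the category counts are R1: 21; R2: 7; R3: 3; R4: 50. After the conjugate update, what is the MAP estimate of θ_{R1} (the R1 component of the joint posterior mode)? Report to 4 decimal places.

0.2579

The Dirichlet prior is conjugate to the Multinomial likelihood: each posterior αⱼ = prior αⱼ + observed count nⱼ.
Posterior concentration: (25.5, 11.5, 7.5, 54.5), total = 99.0.
Joint mode component: (α_{R1}−1)/(Σα−K) = 24.5/95.0 = 0.2579.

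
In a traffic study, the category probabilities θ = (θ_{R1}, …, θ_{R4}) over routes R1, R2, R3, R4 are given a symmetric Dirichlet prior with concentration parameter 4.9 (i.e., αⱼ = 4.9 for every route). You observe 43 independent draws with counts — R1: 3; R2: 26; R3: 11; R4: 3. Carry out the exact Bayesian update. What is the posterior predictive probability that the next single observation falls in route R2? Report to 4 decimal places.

0.4936

The Dirichlet prior is conjugate to the Multinomial likelihood: each posterior αⱼ = prior αⱼ + observed count nⱼ.
Posterior concentration: (7.9, 30.9, 15.9, 7.9), total = 62.6.
P(next = R2 | data) = α_{R2}/Σα = 0.4936.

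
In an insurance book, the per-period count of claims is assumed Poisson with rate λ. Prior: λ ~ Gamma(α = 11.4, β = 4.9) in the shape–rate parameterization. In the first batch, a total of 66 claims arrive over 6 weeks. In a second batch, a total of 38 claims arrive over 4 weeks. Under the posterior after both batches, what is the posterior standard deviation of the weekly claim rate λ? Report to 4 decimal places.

With a Gamma(shape α, rate β) prior, the Poisson likelihood is conjugate: the posterior is Gamma(α + ΣXᵢ, β + n).
After batch 1: Gamma(α+S, β+n) = Gamma(11.4+66, 4.9+6) = Gamma(77.4, 10.9).
After batch 2: Gamma(α+S, β+n) = Gamma(77.4+38, 10.9+4) = Gamma(115.4, 14.9).
SD = √α/β = √115.4/14.9 = 0.7210.

0.7210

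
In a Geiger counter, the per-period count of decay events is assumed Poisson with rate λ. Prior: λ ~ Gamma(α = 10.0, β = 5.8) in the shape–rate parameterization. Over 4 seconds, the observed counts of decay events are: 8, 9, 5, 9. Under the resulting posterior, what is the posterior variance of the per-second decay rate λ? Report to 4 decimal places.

0.4269

With a Gamma(shape α, rate β) prior, the Poisson likelihood is conjugate: the posterior is Gamma(α + ΣXᵢ, β + n).
Sum of counts S = 31 over n = 4 seconds.
Posterior: Gamma(α+S, β+n) = Gamma(10.0+31, 5.8+4) = Gamma(41.0, 9.8).
Var = α/β² = 41.0/9.8² = 0.4269.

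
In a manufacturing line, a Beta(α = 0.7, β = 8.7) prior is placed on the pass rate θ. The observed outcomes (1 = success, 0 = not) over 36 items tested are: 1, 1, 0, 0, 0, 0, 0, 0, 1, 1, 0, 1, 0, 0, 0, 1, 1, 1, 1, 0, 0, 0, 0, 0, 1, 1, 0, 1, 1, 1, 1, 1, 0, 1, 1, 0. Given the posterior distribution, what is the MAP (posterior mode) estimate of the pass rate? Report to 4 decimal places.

0.4078

The Beta prior is conjugate to a Binomial/Bernoulli likelihood; the update adds successes to α and failures to β.
Posterior: Beta(α+k, β+n−k) = Beta(0.7+18, 8.7+18) = Beta(18.7, 26.7).
Mode of Beta(a,b) for a,b>1 is (a−1)/(a+b−2) = 17.7/43.4 = 0.4078.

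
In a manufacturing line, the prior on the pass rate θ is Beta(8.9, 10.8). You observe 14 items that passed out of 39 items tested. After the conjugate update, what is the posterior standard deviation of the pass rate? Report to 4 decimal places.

0.0631

The Beta prior is conjugate to a Binomial/Bernoulli likelihood; the update adds successes to α and failures to β.
Posterior: Beta(α+k, β+n−k) = Beta(8.9+14, 10.8+25) = Beta(22.9, 35.8).
Var = αβ/((α+β)²(α+β+1)) = 22.9·35.8/(58.7²·59.7) = 0.00398536; SD = √0.00398536 = 0.0631.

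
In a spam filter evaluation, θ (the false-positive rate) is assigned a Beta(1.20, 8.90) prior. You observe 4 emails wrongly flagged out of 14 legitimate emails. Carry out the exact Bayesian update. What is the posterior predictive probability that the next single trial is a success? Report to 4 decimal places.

0.2158

The Beta prior is conjugate to a Binomial/Bernoulli likelihood; the update adds successes to α and failures to β.
Posterior: Beta(α+k, β+n−k) = Beta(1.20+4, 8.90+10) = Beta(5.20, 18.90).
For a single future Bernoulli trial, P(success | data) = α/(α+β) = 0.2158.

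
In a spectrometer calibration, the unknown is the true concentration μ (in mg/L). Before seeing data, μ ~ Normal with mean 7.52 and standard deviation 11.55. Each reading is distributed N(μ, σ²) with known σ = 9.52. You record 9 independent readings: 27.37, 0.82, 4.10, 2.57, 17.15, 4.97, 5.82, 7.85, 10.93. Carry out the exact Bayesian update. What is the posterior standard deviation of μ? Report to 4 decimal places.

For Normal data with known variance σ², a Normal(μ₀, σ₀²) prior on μ is conjugate. Posterior precision = 1/σ₀² + n/σ²; posterior mean is the precision-weighted average of μ₀ and x̄.
σ₀² = 11.55² = 133.4025, σ² = 9.52² = 90.6304; σ² + n·σ₀² = 90.6304 + 9·133.4025 = 1291.2529.
Posterior precision = 1/σ₀² + n/σ² = 1/133.4025 + 9/90.6304 = (σ² + n·σ₀²)/(σ₀²σ²) = 1291.2529/(133.4025·90.6304); posterior variance σₙ² = σ₀²σ²/(σ² + n·σ₀²) = 133.4025·90.6304/1291.2529 = 9.363249.
Posterior SD = √σₙ² = √(133.4025·90.6304/1291.2529) = 3.0599.

3.0599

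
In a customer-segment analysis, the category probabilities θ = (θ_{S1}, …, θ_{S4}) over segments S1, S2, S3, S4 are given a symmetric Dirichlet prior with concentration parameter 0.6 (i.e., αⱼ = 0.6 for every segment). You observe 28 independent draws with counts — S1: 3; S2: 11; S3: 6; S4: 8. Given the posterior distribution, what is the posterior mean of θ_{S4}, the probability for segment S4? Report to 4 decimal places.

The Dirichlet prior is conjugate to the Multinomial likelihood: each posterior αⱼ = prior αⱼ + observed count nⱼ.
Posterior concentration: (3.6, 11.6, 6.6, 8.6), total = 30.4.
E[θ_{S4}|data] = α_{S4}/Σα = 8.6/30.4 = 0.2829.

0.2829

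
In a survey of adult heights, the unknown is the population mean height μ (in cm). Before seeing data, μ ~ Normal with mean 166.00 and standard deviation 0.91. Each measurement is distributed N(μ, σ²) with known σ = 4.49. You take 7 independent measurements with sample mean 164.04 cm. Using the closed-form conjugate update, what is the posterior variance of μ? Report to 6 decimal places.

0.643168

For Normal data with known variance σ², a Normal(μ₀, σ₀²) prior on μ is conjugate. Posterior precision = 1/σ₀² + n/σ²; posterior mean is the precision-weighted average of μ₀ and x̄.
σ₀² = 0.91² = 0.8281, σ² = 4.49² = 20.1601; σ² + n·σ₀² = 20.1601 + 7·0.8281 = 25.9568.
Posterior precision = 1/σ₀² + n/σ² = 1/0.8281 + 7/20.1601 = (σ² + n·σ₀²)/(σ₀²σ²) = 25.9568/(0.8281·20.1601); posterior variance σₙ² = σ₀²σ²/(σ² + n·σ₀²) = 0.8281·20.1601/25.9568 = 0.643168.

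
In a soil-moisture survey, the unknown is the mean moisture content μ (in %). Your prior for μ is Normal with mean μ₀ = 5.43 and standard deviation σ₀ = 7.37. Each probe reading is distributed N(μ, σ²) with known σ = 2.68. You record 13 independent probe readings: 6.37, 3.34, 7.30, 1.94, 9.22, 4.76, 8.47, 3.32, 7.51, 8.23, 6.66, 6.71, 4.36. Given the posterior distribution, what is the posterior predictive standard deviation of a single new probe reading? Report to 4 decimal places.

2.7802

For Normal data with known variance σ², a Normal(μ₀, σ₀²) prior on μ is conjugate. Posterior precision = 1/σ₀² + n/σ²; posterior mean is the precision-weighted average of μ₀ and x̄.
σ₀² = 7.37² = 54.3169, σ² = 2.68² = 7.1824; σ² + n·σ₀² = 7.1824 + 13·54.3169 = 713.3021.
Posterior precision = 1/σ₀² + n/σ² = 1/54.3169 + 13/7.1824 = (σ² + n·σ₀²)/(σ₀²σ²) = 713.3021/(54.3169·7.1824); posterior variance σₙ² = σ₀²σ²/(σ² + n·σ₀²) = 54.3169·7.1824/713.3021 = 0.546929.
Predictive variance for one new observation = σₙ² + σ² = 54.3169·7.1824/713.3021 + 7.1824 = σ²·(σ₀² + 713.3021)/713.3021 = 7.1824·767.619/713.3021 = 7.729329; SD = √(7.1824·767.619/713.3021) = 2.7802.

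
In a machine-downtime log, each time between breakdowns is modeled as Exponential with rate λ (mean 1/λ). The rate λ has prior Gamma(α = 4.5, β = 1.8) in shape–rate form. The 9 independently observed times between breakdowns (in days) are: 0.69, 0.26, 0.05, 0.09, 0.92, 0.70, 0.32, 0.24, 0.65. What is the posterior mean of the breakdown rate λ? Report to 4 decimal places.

2.3601

With a Gamma(shape α, rate β) prior on the exponential rate λ, the posterior after n observations with total T = Σxᵢ is Gamma(α+n, β+T).
Sum of observations T = 3.92 days; n = 9.
Posterior: Gamma(4.5+9, 1.8+3.92) = Gamma(13.5, 5.72).
Posterior mean of λ = α/β = 13.5/5.72 = 2.3601.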